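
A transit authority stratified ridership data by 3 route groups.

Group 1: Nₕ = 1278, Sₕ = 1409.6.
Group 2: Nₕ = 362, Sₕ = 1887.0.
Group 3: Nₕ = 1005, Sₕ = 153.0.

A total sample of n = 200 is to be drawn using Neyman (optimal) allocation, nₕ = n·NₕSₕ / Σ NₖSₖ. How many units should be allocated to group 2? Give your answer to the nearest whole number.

52

1: NₕSₕ = 1278·1409.6 = 1801468.8
2: NₕSₕ = 362·1887.0 = 683094
3: NₕSₕ = 1005·153.0 = 153765
Σ NₕSₕ = 2638327.8.
n_2 = 200·683094/2638327.8 = 51.782... → 52.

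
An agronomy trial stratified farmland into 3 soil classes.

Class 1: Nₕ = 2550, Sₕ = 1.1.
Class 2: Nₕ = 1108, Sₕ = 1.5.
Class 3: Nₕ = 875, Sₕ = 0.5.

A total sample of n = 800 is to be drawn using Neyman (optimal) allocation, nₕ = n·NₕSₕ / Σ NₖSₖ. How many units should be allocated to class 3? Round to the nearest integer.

1: NₕSₕ = 2550·1.1 = 2805
2: NₕSₕ = 1108·1.5 = 1662
3: NₕSₕ = 875·0.5 = 437.5
Σ NₕSₕ = 4904.5.
n_3 = 800·437.5/4904.5 = 71.363... → 71.

71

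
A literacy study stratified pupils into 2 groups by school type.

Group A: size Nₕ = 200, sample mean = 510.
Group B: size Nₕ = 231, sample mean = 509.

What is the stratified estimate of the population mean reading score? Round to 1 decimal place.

509.5

x̄_st = (Σ Nₕx̄ₕ) / (Σ Nₕ) = (200·510 + 231·509) / 431
= 219579 / 431 = 509.464... → 509.5.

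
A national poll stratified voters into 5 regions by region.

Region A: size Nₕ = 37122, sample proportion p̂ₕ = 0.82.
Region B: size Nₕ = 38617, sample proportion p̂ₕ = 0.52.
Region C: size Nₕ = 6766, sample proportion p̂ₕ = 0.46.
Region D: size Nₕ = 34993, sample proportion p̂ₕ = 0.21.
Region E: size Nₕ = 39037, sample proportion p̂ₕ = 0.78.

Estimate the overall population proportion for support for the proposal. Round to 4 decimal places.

0.5841

Wₕ = Nₕ/N with N = 156535: 0.2371, 0.2467, 0.0432, 0.2235, 0.2494.
p̂_st = 0.2371·0.82 + 0.2467·0.52 + 0.0432·0.46 + 0.2235·0.21 + 0.2494·0.78 ≈ 0.584091... → 0.5841.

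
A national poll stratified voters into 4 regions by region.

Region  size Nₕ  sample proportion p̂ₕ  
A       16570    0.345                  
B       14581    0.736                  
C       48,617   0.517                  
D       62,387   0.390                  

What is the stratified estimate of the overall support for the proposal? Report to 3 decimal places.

N = 16570 + 14581 + 48617 + 62387 = 142155.
Overall proportion = Σ (Nₕ/N)·p̂ₕ.
Σ Nₕp̂ₕ = 5716.65 + 10731.616 + 25134.989 + 24330.93 = 65914.185.
65914.185 / 142155 = 0.46368... → 0.464.

0.464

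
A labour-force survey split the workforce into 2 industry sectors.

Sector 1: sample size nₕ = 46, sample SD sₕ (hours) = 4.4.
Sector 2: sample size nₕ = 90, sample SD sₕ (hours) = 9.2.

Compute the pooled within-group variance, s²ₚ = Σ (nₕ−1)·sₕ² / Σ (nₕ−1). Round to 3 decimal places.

62.718

1: (46−1)·4.4² = 45·19.36 = 871.2
2: (90−1)·9.2² = 89·84.64 = 7532.96
Numerator = 8404.16; denominator = Σ(nₕ−1) = 134.
s²ₚ = 8404.16/134 = 62.71761... → 62.718.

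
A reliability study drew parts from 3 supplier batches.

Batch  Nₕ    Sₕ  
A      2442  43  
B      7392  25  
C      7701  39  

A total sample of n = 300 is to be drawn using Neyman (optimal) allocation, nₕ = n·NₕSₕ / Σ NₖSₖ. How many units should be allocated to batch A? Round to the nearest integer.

53

A: NₕSₕ = 2442·43 = 105006
B: NₕSₕ = 7392·25 = 184800
C: NₕSₕ = 7701·39 = 300339
Σ NₕSₕ = 590145.
n_A = 300·105006/590145 = 53.380... → 53.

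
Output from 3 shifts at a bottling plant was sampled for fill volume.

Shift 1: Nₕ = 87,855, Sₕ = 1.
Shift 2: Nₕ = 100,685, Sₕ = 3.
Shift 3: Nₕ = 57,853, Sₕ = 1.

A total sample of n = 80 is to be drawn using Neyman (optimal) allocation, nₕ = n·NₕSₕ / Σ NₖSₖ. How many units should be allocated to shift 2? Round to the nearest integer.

54

Σ NₕSₕ = 87855·1 + 100685·3 + 57853·1 = 447763.
Share for 2: 302055/447763 = 0.67459.
n_2 = 80 × 0.67459 = 53.967... → 54.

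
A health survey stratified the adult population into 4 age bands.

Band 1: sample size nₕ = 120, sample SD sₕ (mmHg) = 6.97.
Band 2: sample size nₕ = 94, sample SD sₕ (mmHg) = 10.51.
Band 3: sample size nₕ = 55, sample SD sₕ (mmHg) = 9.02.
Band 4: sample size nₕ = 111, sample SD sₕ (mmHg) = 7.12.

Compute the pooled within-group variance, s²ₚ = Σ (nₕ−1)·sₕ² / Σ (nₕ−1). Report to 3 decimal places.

69.212

1: (120−1)·6.97² = 119·48.5809 = 5781.1271
2: (94−1)·10.51² = 93·110.4601 = 10272.7893
3: (55−1)·9.02² = 54·81.3604 = 4393.4616
4: (111−1)·7.12² = 110·50.6944 = 5576.384
Numerator = 26023.762; denominator = Σ(nₕ−1) = 376.
s²ₚ = 26023.762/376 = 69.21213... → 69.212.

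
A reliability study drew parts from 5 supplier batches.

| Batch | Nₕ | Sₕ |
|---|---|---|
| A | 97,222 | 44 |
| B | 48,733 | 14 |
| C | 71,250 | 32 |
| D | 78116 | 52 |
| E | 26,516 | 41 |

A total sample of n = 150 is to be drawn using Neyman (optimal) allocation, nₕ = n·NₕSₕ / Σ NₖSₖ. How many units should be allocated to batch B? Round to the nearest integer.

A: NₕSₕ = 97222·44 = 4277768
B: NₕSₕ = 48733·14 = 682262
C: NₕSₕ = 71250·32 = 2280000
D: NₕSₕ = 78116·52 = 4062032
E: NₕSₕ = 26516·41 = 1087156
Σ NₕSₕ = 12389218.
n_B = 150·682262/12389218 = 8.260... → 8.

8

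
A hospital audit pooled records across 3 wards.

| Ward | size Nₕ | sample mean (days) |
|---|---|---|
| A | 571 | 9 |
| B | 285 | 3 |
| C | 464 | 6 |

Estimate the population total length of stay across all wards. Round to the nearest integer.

8778

A: 571·9 = 5139
B: 285·3 = 855
C: 464·6 = 2784
τ̂ = Σ Nₕx̄ₕ = 8778.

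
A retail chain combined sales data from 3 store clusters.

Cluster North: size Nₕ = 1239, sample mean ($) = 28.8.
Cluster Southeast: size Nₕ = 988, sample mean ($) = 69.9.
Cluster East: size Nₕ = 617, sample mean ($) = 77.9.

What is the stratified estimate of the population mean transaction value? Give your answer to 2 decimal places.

53.73

x̄_st = (Σ Nₕx̄ₕ) / (Σ Nₕ) = (1239·28.8 + 988·69.9 + 617·77.9) / 2844
= 152808.7 / 2844 = 53.7302... → 53.73.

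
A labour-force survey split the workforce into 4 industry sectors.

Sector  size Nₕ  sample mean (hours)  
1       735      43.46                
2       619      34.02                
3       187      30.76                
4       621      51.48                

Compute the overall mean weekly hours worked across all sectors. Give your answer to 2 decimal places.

N = 2162; weights Wₕ = Nₕ/N = (0.3400, 0.2863, 0.0865, 0.2872).
x̄_st = Σ Wₕ·x̄ₕ = 0.3400·43.46 + 0.2863·34.02 + 0.0865·30.76 + 0.2872·51.48 ≈ 41.9624...
→ 41.96.

41.96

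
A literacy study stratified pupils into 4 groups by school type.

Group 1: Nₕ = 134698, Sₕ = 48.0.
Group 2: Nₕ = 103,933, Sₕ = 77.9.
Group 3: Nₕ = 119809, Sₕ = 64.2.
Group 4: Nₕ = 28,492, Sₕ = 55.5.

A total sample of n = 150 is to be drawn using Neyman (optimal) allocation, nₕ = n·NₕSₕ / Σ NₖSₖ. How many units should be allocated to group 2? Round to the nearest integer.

Σ NₕSₕ = 134698·48.0 + 103933·77.9 + 119809·64.2 + 28492·55.5 = 23834928.5.
Share for 2: 8096380.7/23834928.5 = 0.33969.
n_2 = 150 × 0.33969 = 50.953... → 51.

51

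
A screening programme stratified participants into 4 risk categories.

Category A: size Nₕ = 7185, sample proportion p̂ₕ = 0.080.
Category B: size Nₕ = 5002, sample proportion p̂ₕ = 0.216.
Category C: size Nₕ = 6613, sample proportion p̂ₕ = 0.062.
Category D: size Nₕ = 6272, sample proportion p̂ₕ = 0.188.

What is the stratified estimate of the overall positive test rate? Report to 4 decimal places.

0.1294

N = 7185 + 5002 + 6613 + 6272 = 25072.
Overall proportion = Σ (Nₕ/N)·p̂ₕ.
Σ Nₕp̂ₕ = 574.8 + 1080.432 + 410.006 + 1179.136 = 3244.374.
3244.374 / 25072 = 0.129402... → 0.1294.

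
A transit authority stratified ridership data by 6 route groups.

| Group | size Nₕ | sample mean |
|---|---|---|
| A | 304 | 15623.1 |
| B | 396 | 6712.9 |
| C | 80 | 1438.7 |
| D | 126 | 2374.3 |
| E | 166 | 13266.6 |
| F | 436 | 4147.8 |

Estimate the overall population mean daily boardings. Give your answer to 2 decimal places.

N = 304 + 396 + 80 + 126 + 166 + 436 = 1508.
The stratified mean weights each stratum mean by its population share Nₕ/N.
Σ Nₕx̄ₕ = 304·15623.1 + 396·6712.9 + 80·1438.7 + 126·2374.3 + 166·13266.6 + 436·4147.8 = 4749422.4 + 2658308.4 + 115096 + 299161.8 + 2202255.6 + 1808440.8 = 11832685.
Divide by N: 11832685 / 1508 = 7846.6081... → 7846.61.

7846.61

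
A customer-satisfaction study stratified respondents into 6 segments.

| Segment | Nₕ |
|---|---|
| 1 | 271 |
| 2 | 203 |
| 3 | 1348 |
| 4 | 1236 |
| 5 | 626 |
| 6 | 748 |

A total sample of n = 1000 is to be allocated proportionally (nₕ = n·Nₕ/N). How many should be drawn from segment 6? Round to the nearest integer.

169

Share of segment 6 = 748/4432 = 0.16877.
Allocate 1000 × 0.16877 = 168.773... → 169.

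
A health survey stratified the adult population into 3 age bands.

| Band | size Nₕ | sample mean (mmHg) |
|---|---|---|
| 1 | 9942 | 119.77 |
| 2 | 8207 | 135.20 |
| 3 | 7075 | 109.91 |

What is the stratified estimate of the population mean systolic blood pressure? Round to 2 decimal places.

122.02

N = 25224; weights Wₕ = Nₕ/N = (0.3941, 0.3254, 0.2805).
x̄_st = Σ Wₕ·x̄ₕ = 0.3941·119.77 + 0.3254·135.20 + 0.2805·109.91 ≈ 122.0248...
→ 122.02.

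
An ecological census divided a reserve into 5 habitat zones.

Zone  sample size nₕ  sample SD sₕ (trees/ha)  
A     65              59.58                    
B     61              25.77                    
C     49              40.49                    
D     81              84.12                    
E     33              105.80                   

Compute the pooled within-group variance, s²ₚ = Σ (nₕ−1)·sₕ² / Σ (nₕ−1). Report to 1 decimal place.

4471.9

A: (65−1)·59.58² = 64·3549.7764 = 227185.6896
B: (61−1)·25.77² = 60·664.0929 = 39845.574
C: (49−1)·40.49² = 48·1639.4401 = 78693.1248
D: (81−1)·84.12² = 80·7076.1744 = 566093.952
E: (33−1)·105.80² = 32·11193.64 = 358196.48
Numerator = 1270014.8204; denominator = Σ(nₕ−1) = 284.
s²ₚ = 1270014.8204/284 = 4471.883... → 4471.9.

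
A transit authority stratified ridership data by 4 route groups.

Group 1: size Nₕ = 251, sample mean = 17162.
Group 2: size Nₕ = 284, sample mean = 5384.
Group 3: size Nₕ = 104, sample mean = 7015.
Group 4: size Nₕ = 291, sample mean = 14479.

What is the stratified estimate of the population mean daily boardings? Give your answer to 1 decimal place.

N = 251 + 284 + 104 + 291 = 930.
Overall mean = Σ (Nₕ/N)·x̄ₕ — weight by population share, not a simple average.
Σ Nₕx̄ₕ = 251·17162 + 284·5384 + 104·7015 + 291·14479 = 4307662 + 1529056 + 729560 + 4213389 = 10779667.
Divide by N: 10779667 / 930 = 11591.040... → 11591.0.

11591.0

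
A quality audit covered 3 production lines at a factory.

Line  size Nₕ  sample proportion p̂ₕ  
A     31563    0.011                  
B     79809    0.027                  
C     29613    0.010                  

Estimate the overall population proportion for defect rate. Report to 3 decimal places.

0.020

N = 31563 + 79809 + 29613 = 140985.
Overall proportion = Σ (Nₕ/N)·p̂ₕ.
Σ Nₕp̂ₕ = 347.193 + 2154.843 + 296.13 = 2798.166.
2798.166 / 140985 = 0.01985... → 0.020.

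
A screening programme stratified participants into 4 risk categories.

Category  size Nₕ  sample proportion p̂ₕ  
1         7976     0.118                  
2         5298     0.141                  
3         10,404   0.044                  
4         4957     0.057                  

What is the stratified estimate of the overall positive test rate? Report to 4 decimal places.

0.0848

Wₕ = Nₕ/N with N = 28635: 0.2785, 0.1850, 0.3633, 0.1731.
p̂_st = 0.2785·0.118 + 0.1850·0.141 + 0.3633·0.044 + 0.1731·0.057 ≈ 0.084809... → 0.0848.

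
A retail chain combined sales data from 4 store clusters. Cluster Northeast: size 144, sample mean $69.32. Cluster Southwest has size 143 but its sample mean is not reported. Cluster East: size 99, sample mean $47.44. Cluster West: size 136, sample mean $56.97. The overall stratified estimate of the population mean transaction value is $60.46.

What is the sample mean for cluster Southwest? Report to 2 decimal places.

63.87

N = 144 + 143 + 99 + 136 = 522.
Overall total = μ·N = 60.46·522 = 31560.12.
Subtract the known strata: 144·69.32 + 99·47.44 + 136·56.97 = 22426.56.
Remaining total for cluster Southwest: 31560.12 − 22426.56 = 9133.56.
Divide by its size: 9133.56 / 143 = 63.8710... → 63.87.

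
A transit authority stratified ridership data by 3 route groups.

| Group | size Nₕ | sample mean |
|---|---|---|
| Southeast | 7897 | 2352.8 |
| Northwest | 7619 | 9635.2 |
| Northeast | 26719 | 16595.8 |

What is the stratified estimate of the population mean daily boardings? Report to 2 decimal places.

12677.02

x̄_st = (Σ Nₕx̄ₕ) / (Σ Nₕ) = (7897·2352.8 + 7619·9635.2 + 26719·16595.8) / 42235
= 535413830.6 / 42235 = 12677.0174... → 12677.02.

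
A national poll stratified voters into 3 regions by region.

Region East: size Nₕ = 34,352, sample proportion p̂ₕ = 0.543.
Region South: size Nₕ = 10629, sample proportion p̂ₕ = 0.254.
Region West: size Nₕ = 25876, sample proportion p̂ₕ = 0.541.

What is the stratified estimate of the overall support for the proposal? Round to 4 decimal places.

Wₕ = Nₕ/N with N = 70857: 0.4848, 0.1500, 0.3652.
p̂_st = 0.4848·0.543 + 0.1500·0.254 + 0.3652·0.541 ≈ 0.498918... → 0.4989.

0.4989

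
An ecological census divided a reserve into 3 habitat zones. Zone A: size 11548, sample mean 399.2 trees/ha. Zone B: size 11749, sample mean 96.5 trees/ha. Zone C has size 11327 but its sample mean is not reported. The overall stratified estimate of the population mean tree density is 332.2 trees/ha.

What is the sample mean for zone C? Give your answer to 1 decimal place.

Σ Nₕx̄ₕ = N·μ, so 11327·x̄_C = 34624·332.2 − (11548·399.2 + 11749·96.5).
= 11502092.8 − 5743740.1 = 5758352.7.
x̄_C = 5758352.7 / 11327 = 508.374... → 508.4.

508.4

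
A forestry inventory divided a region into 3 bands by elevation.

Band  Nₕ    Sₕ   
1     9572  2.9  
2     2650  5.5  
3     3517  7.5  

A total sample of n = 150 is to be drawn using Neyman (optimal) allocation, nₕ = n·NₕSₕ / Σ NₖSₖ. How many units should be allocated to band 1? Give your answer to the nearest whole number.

61

Σ NₕSₕ = 9572·2.9 + 2650·5.5 + 3517·7.5 = 68711.3.
Share for 1: 27758.8/68711.3 = 0.40399.
n_1 = 150 × 0.40399 = 60.599... → 61.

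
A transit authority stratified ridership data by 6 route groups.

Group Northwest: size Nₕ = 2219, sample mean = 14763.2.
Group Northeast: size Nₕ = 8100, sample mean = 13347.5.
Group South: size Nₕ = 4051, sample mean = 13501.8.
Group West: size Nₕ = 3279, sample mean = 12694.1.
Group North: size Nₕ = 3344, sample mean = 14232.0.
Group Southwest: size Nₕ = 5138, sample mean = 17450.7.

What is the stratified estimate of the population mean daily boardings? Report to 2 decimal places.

14329.63

N = 2219 + 8100 + 4051 + 3279 + 3344 + 5138 = 26131.
Overall mean = Σ (Nₕ/N)·x̄ₕ — weight by population share, not a simple average.
Σ Nₕx̄ₕ = 2219·14763.2 + 8100·13347.5 + 4051·13501.8 + 3279·12694.1 + 3344·14232.0 + 5138·17450.7 = 32759540.8 + 108114750 + 54695791.8 + 41623953.9 + 47591808 + 89661696.6 = 374447541.1.
Divide by N: 374447541.1 / 26131 = 14329.6292... → 14329.63.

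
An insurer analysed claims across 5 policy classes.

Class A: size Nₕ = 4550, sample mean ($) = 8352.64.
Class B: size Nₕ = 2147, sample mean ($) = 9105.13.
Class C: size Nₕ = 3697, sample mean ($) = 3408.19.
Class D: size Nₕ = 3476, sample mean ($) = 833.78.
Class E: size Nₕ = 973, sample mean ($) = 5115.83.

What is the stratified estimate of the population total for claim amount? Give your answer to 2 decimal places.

A: 4550·8352.64 = 38004512
B: 2147·9105.13 = 19548714.11
C: 3697·3408.19 = 12600078.43
D: 3476·833.78 = 2898219.28
E: 973·5115.83 = 4977702.59
τ̂ = Σ Nₕx̄ₕ = 78029226.41.

78029226.41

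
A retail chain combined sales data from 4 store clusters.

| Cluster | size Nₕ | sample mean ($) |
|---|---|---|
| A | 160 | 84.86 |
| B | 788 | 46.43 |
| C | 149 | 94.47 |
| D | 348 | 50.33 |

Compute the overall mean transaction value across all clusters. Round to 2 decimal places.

N = 160 + 788 + 149 + 348 = 1445.
Weight each subgroup mean by Nₕ/N and sum.
Σ Nₕx̄ₕ = 160·84.86 + 788·46.43 + 149·94.47 + 348·50.33 = 13577.6 + 36586.84 + 14076.03 + 17514.84 = 81755.31.
Divide by N: 81755.31 / 1445 = 56.5781... → 56.58.

56.58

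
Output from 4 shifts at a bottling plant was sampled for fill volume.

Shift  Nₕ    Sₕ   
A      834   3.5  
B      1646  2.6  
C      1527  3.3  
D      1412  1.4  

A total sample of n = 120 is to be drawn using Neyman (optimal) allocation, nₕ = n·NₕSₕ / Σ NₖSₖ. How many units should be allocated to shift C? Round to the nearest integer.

A: NₕSₕ = 834·3.5 = 2919
B: NₕSₕ = 1646·2.6 = 4279.6
C: NₕSₕ = 1527·3.3 = 5039.1
D: NₕSₕ = 1412·1.4 = 1976.8
Σ NₕSₕ = 14214.5.
n_C = 120·5039.1/14214.5 = 42.541... → 43.

43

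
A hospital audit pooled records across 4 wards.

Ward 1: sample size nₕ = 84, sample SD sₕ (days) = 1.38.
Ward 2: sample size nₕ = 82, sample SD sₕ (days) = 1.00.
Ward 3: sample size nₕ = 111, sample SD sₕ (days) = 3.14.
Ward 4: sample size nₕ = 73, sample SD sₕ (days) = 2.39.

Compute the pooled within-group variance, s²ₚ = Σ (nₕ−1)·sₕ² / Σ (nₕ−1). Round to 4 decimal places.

5.0141

Degrees of freedom: 83 + 81 + 110 + 72 = 346.
Σ(nₕ−1)sₕ² = 83·1.9044 + 81·1 + 110·9.8596 + 72·5.7121 = 1734.8924.
s²ₚ = 1734.8924 / 346 = 5.014140... → 5.0141.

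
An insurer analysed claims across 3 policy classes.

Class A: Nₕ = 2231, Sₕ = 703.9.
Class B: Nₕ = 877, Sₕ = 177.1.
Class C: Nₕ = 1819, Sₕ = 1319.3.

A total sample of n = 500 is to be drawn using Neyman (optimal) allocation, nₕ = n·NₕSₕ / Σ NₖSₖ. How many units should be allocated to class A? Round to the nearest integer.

190

A: NₕSₕ = 2231·703.9 = 1570400.9
B: NₕSₕ = 877·177.1 = 155316.7
C: NₕSₕ = 1819·1319.3 = 2399806.7
Σ NₕSₕ = 4125524.3.
n_A = 500·1570400.9/4125524.3 = 190.327... → 190.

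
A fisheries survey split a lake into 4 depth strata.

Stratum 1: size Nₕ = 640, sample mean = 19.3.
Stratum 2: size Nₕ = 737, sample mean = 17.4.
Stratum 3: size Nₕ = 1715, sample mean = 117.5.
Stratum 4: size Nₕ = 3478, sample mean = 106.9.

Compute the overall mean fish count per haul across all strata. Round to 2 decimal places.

91.09

N = 640 + 737 + 1715 + 3478 = 6570.
The stratified mean weights each stratum mean by its population share Nₕ/N.
Σ Nₕx̄ₕ = 640·19.3 + 737·17.4 + 1715·117.5 + 3478·106.9 = 12352 + 12823.8 + 201512.5 + 371798.2 = 598486.5.
Divide by N: 598486.5 / 6570 = 91.0938... → 91.09.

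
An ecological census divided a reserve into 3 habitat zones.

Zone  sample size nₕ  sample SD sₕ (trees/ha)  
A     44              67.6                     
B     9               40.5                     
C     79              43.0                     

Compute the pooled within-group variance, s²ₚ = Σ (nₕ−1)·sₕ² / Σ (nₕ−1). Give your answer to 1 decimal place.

Degrees of freedom: 43 + 8 + 78 = 129.
Σ(nₕ−1)sₕ² = 43·4569.76 + 8·1640.25 + 78·1849 = 353843.68.
s²ₚ = 353843.68 / 129 = 2742.974... → 2743.0.

2743.0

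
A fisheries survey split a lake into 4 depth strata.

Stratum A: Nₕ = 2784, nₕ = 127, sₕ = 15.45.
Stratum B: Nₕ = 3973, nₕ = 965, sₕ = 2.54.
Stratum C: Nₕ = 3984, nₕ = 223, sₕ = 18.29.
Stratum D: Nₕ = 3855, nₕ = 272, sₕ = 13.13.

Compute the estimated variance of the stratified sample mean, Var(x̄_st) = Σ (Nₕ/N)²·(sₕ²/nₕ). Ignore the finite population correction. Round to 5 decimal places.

0.22485

N = 14596; Wₕ = Nₕ/N.
stratum A: (2784/14596)²·15.45²/127 = 0.06837920
stratum B: (3973/14596)²·2.54²/965 = 0.00049535
stratum C: (3984/14596)²·18.29²/223 = 0.11176183
stratum D: (3855/14596)²·13.13²/272 = 0.04421215
Sum = 0.22484852 → 0.22485.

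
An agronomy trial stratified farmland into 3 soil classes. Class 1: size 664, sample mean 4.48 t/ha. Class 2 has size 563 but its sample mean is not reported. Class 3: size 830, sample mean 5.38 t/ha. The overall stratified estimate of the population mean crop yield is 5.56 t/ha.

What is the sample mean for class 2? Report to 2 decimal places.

7.10

N = 664 + 563 + 830 = 2057.
Overall total = μ·N = 5.56·2057 = 11436.92.
Subtract the known strata: 664·4.48 + 830·5.38 = 7440.12.
Remaining total for class 2: 11436.92 − 7440.12 = 3996.8.
Divide by its size: 3996.8 / 563 = 7.0991... → 7.10.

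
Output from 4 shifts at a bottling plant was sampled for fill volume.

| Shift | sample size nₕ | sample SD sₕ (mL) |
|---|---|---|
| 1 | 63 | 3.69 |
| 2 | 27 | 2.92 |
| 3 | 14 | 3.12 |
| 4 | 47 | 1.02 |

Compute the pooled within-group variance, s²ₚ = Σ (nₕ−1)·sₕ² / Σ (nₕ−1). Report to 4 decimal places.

8.4373

1: (63−1)·3.69² = 62·13.6161 = 844.1982
2: (27−1)·2.92² = 26·8.5264 = 221.6864
3: (14−1)·3.12² = 13·9.7344 = 126.5472
4: (47−1)·1.02² = 46·1.0404 = 47.8584
Numerator = 1240.2902; denominator = Σ(nₕ−1) = 147.
s²ₚ = 1240.2902/147 = 8.437348... → 8.4373.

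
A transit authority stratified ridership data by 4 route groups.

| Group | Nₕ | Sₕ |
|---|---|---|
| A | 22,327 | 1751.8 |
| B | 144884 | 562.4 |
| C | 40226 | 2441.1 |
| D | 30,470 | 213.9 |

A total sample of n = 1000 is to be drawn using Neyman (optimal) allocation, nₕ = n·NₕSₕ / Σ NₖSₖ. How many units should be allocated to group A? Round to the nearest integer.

A: NₕSₕ = 22327·1751.8 = 39112438.6
B: NₕSₕ = 144884·562.4 = 81482761.6
C: NₕSₕ = 40226·2441.1 = 98195688.6
D: NₕSₕ = 30470·213.9 = 6517533
Σ NₕSₕ = 225308421.8.
n_A = 1000·39112438.6/225308421.8 = 173.595... → 174.

174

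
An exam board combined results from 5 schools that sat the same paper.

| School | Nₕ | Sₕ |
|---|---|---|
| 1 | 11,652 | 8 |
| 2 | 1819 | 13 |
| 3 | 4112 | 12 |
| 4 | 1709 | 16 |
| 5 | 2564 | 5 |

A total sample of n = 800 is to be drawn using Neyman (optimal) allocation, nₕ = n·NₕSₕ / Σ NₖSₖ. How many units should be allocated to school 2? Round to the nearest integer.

92

Σ NₕSₕ = 11652·8 + 1819·13 + 4112·12 + 1709·16 + 2564·5 = 206371.
Share for 2: 23647/206371 = 0.11458.
n_2 = 800 × 0.11458 = 91.668... → 92.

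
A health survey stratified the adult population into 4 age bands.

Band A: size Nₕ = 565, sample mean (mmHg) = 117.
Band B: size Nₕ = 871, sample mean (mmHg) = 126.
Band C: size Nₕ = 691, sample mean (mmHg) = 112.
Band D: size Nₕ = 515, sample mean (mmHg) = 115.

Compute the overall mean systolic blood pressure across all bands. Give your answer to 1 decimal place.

118.3

x̄_st = (Σ Nₕx̄ₕ) / (Σ Nₕ) = (565·117 + 871·126 + 691·112 + 515·115) / 2642
= 312468 / 2642 = 118.269... → 118.3.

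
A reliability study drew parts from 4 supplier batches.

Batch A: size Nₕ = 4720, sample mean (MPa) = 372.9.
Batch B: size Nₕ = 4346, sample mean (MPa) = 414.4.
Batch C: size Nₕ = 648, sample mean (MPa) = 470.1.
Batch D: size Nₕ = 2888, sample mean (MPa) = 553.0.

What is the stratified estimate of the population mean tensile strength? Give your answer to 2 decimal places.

433.48

N = 4720 + 4346 + 648 + 2888 = 12602.
The stratified mean weights each stratum mean by its population share Nₕ/N.
Σ Nₕx̄ₕ = 4720·372.9 + 4346·414.4 + 648·470.1 + 2888·553.0 = 1760088 + 1800982.4 + 304624.8 + 1597064 = 5462759.2.
Divide by N: 5462759.2 / 12602 = 433.4835... → 433.48.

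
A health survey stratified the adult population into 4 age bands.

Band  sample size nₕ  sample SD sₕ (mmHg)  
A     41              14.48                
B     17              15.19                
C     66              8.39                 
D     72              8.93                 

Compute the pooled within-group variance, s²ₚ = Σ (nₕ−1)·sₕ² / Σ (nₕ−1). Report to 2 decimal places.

A: (41−1)·14.48² = 40·209.6704 = 8386.816
B: (17−1)·15.19² = 16·230.7361 = 3691.7776
C: (66−1)·8.39² = 65·70.3921 = 4575.4865
D: (72−1)·8.93² = 71·79.7449 = 5661.8879
Numerator = 22315.968; denominator = Σ(nₕ−1) = 192.
s²ₚ = 22315.968/192 = 116.229 → 116.23.

116.23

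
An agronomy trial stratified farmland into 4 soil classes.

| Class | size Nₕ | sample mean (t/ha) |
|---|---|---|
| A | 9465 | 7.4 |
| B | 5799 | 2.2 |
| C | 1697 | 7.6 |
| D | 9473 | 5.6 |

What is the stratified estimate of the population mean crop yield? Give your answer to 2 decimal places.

5.63

N = 9465 + 5799 + 1697 + 9473 = 26434.
The stratified mean weights each stratum mean by its population share Nₕ/N.
Σ Nₕx̄ₕ = 9465·7.4 + 5799·2.2 + 1697·7.6 + 9473·5.6 = 70041 + 12757.8 + 12897.2 + 53048.8 = 148744.8.
Divide by N: 148744.8 / 26434 = 5.6270... → 5.63.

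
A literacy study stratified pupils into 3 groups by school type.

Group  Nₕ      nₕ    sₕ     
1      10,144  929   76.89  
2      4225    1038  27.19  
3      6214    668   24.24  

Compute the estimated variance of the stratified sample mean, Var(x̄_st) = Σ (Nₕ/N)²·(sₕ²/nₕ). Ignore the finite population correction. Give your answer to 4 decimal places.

1.6559

N = 20583; Wₕ = Nₕ/N.
group 1: (10144/20583)²·76.89²/929 = 1.5456998
group 2: (4225/20583)²·27.19²/1038 = 0.0300094
group 3: (6214/20583)²·24.24²/668 = 0.0801704
Sum = 1.6558795 → 1.6559.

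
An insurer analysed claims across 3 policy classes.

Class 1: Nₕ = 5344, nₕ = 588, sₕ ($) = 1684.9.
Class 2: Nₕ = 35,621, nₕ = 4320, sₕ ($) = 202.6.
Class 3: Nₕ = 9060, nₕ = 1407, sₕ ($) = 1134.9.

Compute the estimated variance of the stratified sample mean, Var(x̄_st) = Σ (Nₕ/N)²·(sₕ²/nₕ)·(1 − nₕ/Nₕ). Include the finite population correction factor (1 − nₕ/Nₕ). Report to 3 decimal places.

N = 50025; Wₕ = Nₕ/N.
class 1: (5344/50025)²·1684.9²/588·(1 − 588/5344) = 49.034871
class 2: (35621/50025)²·202.6²/4320·(1 − 4320/35621) = 4.233361
class 3: (9060/50025)²·1134.9²/1407·(1 − 1407/9060) = 25.363361
Sum = 78.631593 → 78.632.

78.632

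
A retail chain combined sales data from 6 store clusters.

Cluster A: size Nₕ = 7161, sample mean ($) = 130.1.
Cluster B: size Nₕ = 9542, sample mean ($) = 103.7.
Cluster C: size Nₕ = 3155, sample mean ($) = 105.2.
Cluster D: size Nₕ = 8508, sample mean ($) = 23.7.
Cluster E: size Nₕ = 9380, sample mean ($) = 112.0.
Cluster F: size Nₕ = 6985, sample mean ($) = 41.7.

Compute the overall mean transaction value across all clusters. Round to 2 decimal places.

84.87

x̄_st = (Σ Nₕx̄ₕ) / (Σ Nₕ) = (7161·130.1 + 9542·103.7 + 3155·105.2 + 8508·23.7 + 9380·112.0 + 6985·41.7) / 44731
= 3796531.6 / 44731 = 84.8747... → 84.87.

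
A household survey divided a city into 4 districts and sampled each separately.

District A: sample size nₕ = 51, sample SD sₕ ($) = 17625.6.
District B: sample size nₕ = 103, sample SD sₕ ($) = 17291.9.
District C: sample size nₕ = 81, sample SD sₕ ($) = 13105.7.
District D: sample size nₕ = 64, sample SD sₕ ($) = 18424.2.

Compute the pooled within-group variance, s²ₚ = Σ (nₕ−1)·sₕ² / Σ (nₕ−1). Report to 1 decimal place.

275112748.9

A: (51−1)·17625.6² = 50·310661775.36 = 15533088768
B: (103−1)·17291.9² = 102·299009805.61 = 30499000172.22
C: (81−1)·13105.7² = 80·171759372.49 = 13740749799.2
D: (64−1)·18424.2² = 63·339451145.64 = 21385422175.32
Numerator = 81158260914.74; denominator = Σ(nₕ−1) = 295.
s²ₚ = 81158260914.74/295 = 275112748.864... → 275112748.9.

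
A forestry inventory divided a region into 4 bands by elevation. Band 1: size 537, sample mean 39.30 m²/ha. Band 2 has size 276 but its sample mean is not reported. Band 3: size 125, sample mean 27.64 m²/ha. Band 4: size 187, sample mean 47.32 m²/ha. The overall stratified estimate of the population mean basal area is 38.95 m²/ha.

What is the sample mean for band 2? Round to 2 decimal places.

Σ Nₕx̄ₕ = N·μ, so 276·x̄_2 = 1125·38.95 − (537·39.30 + 125·27.64 + 187·47.32).
= 43818.75 − 33407.94 = 10410.81.
x̄_2 = 10410.81 / 276 = 37.7203... → 37.72.

37.72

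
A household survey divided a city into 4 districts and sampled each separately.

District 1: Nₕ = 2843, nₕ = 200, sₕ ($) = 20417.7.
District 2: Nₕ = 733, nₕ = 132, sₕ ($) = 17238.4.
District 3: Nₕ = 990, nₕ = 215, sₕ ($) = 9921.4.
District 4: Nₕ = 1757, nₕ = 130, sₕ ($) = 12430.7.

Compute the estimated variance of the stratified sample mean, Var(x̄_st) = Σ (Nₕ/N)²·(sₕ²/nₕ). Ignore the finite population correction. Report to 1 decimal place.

554653.4

N = 6323; Wₕ = Nₕ/N.
district 1: (2843/6323)²·20417.7²/200 = 421396.5705
district 2: (733/6323)²·17238.4²/132 = 30253.9136
district 3: (990/6323)²·9921.4²/215 = 11223.5820
district 4: (1757/6323)²·12430.7²/130 = 91779.3501
Sum = 554653.4162 → 554653.4.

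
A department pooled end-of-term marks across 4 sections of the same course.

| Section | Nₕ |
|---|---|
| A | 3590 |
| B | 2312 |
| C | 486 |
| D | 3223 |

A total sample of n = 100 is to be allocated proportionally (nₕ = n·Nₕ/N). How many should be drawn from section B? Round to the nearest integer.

Share of section B = 2312/9611 = 0.24056.
Allocate 100 × 0.24056 = 24.056... → 24.

24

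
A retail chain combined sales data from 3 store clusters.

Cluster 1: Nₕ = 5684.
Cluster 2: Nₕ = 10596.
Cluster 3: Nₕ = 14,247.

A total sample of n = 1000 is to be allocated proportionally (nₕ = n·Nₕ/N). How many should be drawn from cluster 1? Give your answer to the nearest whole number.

Share of cluster 1 = 5684/30527 = 0.18620.
Allocate 1000 × 0.18620 = 186.196... → 186.

186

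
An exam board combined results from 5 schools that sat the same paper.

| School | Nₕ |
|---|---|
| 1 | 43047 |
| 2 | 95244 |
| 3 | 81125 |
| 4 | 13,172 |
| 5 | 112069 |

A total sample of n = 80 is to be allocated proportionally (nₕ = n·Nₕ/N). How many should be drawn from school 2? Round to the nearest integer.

N = 43047 + 95244 + 81125 + 13172 + 112069 = 344657.
n_2 = 80·95244/344657 = 22.108... → 22.

22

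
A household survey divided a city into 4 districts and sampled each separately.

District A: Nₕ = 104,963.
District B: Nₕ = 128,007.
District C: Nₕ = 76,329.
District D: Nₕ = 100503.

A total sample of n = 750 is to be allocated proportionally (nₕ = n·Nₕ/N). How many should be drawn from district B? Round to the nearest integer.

Share of district B = 128007/409802 = 0.31236.
Allocate 750 × 0.31236 = 234.272... → 234.

234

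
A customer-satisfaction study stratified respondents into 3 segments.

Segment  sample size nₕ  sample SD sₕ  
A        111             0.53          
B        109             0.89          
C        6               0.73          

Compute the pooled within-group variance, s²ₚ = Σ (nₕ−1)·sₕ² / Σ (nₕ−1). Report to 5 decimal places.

Degrees of freedom: 110 + 108 + 5 = 223.
Σ(nₕ−1)sₕ² = 110·0.2809 + 108·0.7921 + 5·0.5329 = 119.1103.
s²ₚ = 119.1103 / 223 = 0.5341269... → 0.53413.

0.53413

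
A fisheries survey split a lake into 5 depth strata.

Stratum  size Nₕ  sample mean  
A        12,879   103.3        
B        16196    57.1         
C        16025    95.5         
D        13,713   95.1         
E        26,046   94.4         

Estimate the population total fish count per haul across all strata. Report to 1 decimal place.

7548428.5

A: 12879·103.3 = 1330400.7
B: 16196·57.1 = 924791.6
C: 16025·95.5 = 1530387.5
D: 13713·95.1 = 1304106.3
E: 26046·94.4 = 2458742.4
τ̂ = Σ Nₕx̄ₕ = 7548428.5.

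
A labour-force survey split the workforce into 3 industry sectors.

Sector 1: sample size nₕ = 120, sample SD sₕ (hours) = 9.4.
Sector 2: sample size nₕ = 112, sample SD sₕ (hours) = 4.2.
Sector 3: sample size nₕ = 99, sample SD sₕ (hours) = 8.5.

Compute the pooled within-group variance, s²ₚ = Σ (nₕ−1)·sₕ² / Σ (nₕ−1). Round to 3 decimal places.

1: (120−1)·9.4² = 119·88.36 = 10514.84
2: (112−1)·4.2² = 111·17.64 = 1958.04
3: (99−1)·8.5² = 98·72.25 = 7080.5
Numerator = 19553.38; denominator = Σ(nₕ−1) = 328.
s²ₚ = 19553.38/328 = 59.61396... → 59.614.

59.614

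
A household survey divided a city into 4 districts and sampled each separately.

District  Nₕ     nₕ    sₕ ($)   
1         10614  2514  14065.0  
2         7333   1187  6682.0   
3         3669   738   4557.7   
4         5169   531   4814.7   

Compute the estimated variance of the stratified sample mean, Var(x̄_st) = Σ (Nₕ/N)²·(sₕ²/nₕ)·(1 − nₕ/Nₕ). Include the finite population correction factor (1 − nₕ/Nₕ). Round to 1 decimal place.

13673.3

N = 26785. Term for each stratum: Wₕ²sₕ²/nₕ·(1−nₕ/Nₕ).
Var(x̄_st) = 9429.6376 + 2362.9426 + 421.9056 + 1458.8073 = 13673.2930 → 13673.3.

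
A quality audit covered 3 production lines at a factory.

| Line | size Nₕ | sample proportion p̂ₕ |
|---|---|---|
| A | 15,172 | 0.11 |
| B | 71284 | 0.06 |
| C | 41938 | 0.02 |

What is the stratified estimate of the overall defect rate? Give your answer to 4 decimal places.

0.0528

N = 15172 + 71284 + 41938 = 128394.
Overall proportion = Σ (Nₕ/N)·p̂ₕ.
Σ Nₕp̂ₕ = 1668.92 + 4277.04 + 838.76 = 6784.72.
6784.72 / 128394 = 0.052843... → 0.0528.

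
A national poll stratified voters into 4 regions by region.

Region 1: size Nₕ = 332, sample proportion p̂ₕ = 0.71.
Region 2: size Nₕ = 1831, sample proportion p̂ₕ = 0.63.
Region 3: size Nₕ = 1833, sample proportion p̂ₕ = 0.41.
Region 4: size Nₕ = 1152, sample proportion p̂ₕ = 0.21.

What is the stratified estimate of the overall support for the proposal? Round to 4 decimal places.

Wₕ = Nₕ/N with N = 5148: 0.0645, 0.3557, 0.3561, 0.2238.
p̂_st = 0.0645·0.71 + 0.3557·0.63 + 0.3561·0.41 + 0.2238·0.21 ≈ 0.462840... → 0.4628.

0.4628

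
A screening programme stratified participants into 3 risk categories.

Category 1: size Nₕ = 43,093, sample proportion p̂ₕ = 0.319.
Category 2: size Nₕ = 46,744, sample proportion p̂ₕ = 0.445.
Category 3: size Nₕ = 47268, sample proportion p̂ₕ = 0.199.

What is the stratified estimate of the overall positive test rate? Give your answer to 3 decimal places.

0.321

Wₕ = Nₕ/N with N = 137105: 0.3143, 0.3409, 0.3448.
p̂_st = 0.3143·0.319 + 0.3409·0.445 + 0.3448·0.199 ≈ 0.32059... → 0.321.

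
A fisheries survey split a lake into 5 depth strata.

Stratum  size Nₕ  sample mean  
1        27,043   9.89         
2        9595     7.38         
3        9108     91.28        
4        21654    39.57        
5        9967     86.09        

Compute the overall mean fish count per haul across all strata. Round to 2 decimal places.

37.28

N = 27043 + 9595 + 9108 + 21654 + 9967 = 77367.
Overall mean = Σ (Nₕ/N)·x̄ₕ — weight by population share, not a simple average.
Σ Nₕx̄ₕ = 27043·9.89 + 9595·7.38 + 9108·91.28 + 21654·39.57 + 9967·86.09 = 267455.27 + 70811.1 + 831378.24 + 856848.78 + 858059.03 = 2884552.42.
Divide by N: 2884552.42 / 77367 = 37.2840... → 37.28.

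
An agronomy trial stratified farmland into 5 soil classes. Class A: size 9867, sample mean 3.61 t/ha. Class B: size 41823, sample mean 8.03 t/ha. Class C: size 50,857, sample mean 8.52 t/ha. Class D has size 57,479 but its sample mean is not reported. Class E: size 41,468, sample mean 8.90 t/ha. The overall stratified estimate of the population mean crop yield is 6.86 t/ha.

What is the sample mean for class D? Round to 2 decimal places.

3.63

Σ Nₕx̄ₕ = N·μ, so 57479·x̄_D = 201494·6.86 − (9867·3.61 + 41823·8.03 + 50857·8.52 + 41468·8.90).
= 1382248.84 − 1173825.4 = 208423.44.
x̄_D = 208423.44 / 57479 = 3.6261... → 3.63.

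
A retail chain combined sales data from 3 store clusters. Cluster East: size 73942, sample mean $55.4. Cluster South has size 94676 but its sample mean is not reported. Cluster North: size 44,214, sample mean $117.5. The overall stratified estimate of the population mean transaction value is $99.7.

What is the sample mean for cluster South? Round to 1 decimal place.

Σ Nₕx̄ₕ = N·μ, so 94676·x̄_South = 212832·99.7 − (73942·55.4 + 44214·117.5).
= 21219350.4 − 9291531.8 = 11927818.6.
x̄_South = 11927818.6 / 94676 = 125.986... → 126.0.

126.0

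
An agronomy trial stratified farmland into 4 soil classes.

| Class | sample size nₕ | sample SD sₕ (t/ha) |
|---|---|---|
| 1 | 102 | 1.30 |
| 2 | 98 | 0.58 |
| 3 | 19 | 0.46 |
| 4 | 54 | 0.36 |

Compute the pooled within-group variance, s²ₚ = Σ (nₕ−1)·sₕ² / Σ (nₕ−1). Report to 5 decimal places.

1: (102−1)·1.30² = 101·1.69 = 170.69
2: (98−1)·0.58² = 97·0.3364 = 32.6308
3: (19−1)·0.46² = 18·0.2116 = 3.8088
4: (54−1)·0.36² = 53·0.1296 = 6.8688
Numerator = 213.9984; denominator = Σ(nₕ−1) = 269.
s²ₚ = 213.9984/269 = 0.7955331... → 0.79553.

0.79553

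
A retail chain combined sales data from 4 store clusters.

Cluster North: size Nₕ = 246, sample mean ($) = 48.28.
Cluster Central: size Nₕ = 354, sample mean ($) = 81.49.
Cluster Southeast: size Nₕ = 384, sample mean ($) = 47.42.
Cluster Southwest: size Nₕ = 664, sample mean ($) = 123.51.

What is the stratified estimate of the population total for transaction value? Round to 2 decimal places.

140944.26

North: 246·48.28 = 11876.88
Central: 354·81.49 = 28847.46
Southeast: 384·47.42 = 18209.28
Southwest: 664·123.51 = 82010.64
τ̂ = Σ Nₕx̄ₕ = 140944.26.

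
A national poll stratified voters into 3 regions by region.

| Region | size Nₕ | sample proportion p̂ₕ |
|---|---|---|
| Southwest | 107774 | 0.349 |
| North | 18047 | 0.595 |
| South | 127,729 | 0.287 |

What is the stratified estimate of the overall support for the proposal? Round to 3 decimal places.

0.335

N = 107774 + 18047 + 127729 = 253550.
Overall proportion = Σ (Nₕ/N)·p̂ₕ.
Σ Nₕp̂ₕ = 37613.126 + 10737.965 + 36658.223 = 85009.314.
85009.314 / 253550 = 0.33528... → 0.335.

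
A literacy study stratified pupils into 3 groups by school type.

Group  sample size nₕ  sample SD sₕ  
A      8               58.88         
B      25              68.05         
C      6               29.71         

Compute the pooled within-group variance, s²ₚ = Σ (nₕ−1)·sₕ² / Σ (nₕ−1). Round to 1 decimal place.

3883.9

A: (8−1)·58.88² = 7·3466.8544 = 24267.9808
B: (25−1)·68.05² = 24·4630.8025 = 111139.26
C: (6−1)·29.71² = 5·882.6841 = 4413.4205
Numerator = 139820.6613; denominator = Σ(nₕ−1) = 36.
s²ₚ = 139820.6613/36 = 3883.907... → 3883.9.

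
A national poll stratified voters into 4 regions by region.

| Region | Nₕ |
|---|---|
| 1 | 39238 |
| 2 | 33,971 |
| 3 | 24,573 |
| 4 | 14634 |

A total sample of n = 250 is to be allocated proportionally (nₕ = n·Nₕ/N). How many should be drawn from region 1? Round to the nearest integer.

Share of region 1 = 39238/112416 = 0.34904.
Allocate 250 × 0.34904 = 87.261... → 87.

87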